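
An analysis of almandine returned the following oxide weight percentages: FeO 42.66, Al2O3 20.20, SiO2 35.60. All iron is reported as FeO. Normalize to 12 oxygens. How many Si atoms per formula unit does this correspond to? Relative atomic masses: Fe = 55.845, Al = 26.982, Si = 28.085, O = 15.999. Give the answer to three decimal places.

FeO: 42.66/71.844 = 0.59379 mol → 0.59379 mol Fe, 0.59379 mol O.
Al2O3: 20.20/101.961 = 0.19811 mol → 0.39622 mol Al, 0.59433 mol O.
SiO2: 35.60/60.083 = 0.59251 mol → 0.59251 mol Si, 1.18502 mol O.
Total oxygen = 2.37314 mol. Normalization factor = 12/2.37314 = 5.05659.
Si per 12 O = 0.59251 × 5.05659 = 2.996.

2.996 Si apfu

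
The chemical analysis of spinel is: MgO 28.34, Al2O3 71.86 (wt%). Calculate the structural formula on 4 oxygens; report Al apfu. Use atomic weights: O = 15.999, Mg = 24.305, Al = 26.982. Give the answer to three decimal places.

MgO: 28.34/40.304 = 0.70316 mol → 0.70316 mol Mg, 0.70316 mol O.
Al2O3: 71.86/101.961 = 0.70478 mol → 1.40956 mol Al, 2.11434 mol O.
Total oxygen = 2.81750 mol. Normalization factor = 4/2.81750 = 1.41970.
Al per 4 O = 1.40956 × 1.41970 = 2.001.

2.001 Al apfu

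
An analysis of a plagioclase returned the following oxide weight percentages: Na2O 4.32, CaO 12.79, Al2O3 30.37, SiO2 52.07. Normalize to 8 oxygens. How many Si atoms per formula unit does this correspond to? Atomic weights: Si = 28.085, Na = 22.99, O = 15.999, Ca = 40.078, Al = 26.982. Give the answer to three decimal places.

2.371 Si apfu

Na2O (M=61.979): mol = 0.06970; Na = 0.13940, O = 0.06970.
CaO (M=56.077): mol = 0.22808; Ca = 0.22808, O = 0.22808.
Al2O3 (M=101.961): mol = 0.29786; Al = 0.59572, O = 0.89358.
SiO2 (M=60.083): mol = 0.86663; Si = 0.86663, O = 1.73326.
ΣO = 2.92462; factor = 8/ΣO = 2.73540.
Si apfu = 0.86663 × 2.73540 = 2.371.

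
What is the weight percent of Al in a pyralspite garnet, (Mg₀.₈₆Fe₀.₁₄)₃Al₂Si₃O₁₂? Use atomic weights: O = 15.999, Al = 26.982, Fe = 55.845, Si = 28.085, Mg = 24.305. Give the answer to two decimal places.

12.96 weight percent

M((Mg₀.₈₆Fe₀.₁₄)₃Al₂Si₃O₁₂) = 416.369 g/mol.
Al contributes 2 × 26.982 = 53.964 g per mole.
53.964/416.369 = 0.1296 → 12.96%.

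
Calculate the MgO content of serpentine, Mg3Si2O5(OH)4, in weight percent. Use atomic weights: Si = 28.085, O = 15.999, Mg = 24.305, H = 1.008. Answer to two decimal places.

Molar mass of Mg3Si2O5(OH)4 = 3×24.305 + 2×28.085 + 9×15.999 + 4×1.008 = 277.108 g/mol.
Each formula unit contains 3 Mg, equivalent to 3/1 = 3.0000 mol MgO.
M(MgO) = 1×24.305 + 1×15.999 = 40.304 g/mol.
Mass of MgO per formula unit = 3.0000 × 40.304 = 120.912 g.
MgO wt% = 120.912 / 277.108 × 100 = 43.63%.

43.63 wt%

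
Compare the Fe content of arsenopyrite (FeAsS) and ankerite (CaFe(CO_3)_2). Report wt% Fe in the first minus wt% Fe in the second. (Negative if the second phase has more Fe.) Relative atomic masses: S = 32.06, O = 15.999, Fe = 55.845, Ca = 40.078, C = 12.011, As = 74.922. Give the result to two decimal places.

Fe in FeAsS: molar mass 162.827 g/mol; 1×55.845 = 55.845 g → 34.30 wt%.
Fe in CaFe(CO_3)_2: molar mass 215.939 g/mol; 1×55.845 = 55.845 g → 25.86 wt%.
Difference = 34.30 − 25.86 = 8.44 percentage points.

8.44 percentage points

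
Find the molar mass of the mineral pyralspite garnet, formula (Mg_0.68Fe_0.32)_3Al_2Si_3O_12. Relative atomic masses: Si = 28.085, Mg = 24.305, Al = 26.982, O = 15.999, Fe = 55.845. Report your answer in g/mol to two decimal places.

Mg: 2.04 × 24.305 = 49.5822
Fe: 0.96 × 55.845 = 53.6112
Al: 2 × 26.982 = 53.9640
Si: 3 × 28.085 = 84.2550
O: 12 × 15.999 = 191.9880
Summing the contributions gives the formula mass.

433.40 g/mol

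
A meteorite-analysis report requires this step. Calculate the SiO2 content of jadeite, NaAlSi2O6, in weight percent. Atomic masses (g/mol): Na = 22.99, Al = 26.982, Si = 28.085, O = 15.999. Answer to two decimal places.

59.45 wt%

Molar mass of NaAlSi2O6 = 1·22.99 + 1·26.982 + 2·28.085 + 6·15.999 = 202.136 g/mol.
Each formula unit contains 2 Si, equivalent to 2/1 = 2.0000 mol SiO2.
M(SiO2) = 1×28.085 + 2×15.999 = 60.083 g/mol.
Mass of SiO2 per formula unit = 2.0000 × 60.083 = 120.166 g.
SiO2 wt% = 120.166 / 202.136 × 100 = 59.45%.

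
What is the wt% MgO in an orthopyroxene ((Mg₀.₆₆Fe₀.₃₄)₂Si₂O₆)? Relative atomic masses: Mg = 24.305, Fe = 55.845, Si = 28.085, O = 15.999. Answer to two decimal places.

23.94 wt%

M((Mg₀.₆₆Fe₀.₃₄)₂Si₂O₆) = 222.221 g/mol; M(MgO) = 40.304 g/mol.
Moles MgO per formula unit = 1.32 Mg ÷ 1 = 1.3200.
MgO fraction = (1.3200 × 40.304) / 222.221 = 53.201/222.221 = 0.2394.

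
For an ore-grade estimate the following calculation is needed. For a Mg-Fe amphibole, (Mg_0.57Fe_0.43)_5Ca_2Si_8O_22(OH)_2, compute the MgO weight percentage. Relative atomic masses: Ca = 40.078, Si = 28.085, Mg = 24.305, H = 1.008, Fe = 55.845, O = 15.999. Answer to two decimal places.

13.05 wt%

Formula mass = 880.164 g/mol.
2.85 Mg → 2.8500 mol MgO per formula unit; M(MgO) = 40.304, so MgO mass = 114.866 g.
114.866/880.164 × 100 = 13.05 wt%.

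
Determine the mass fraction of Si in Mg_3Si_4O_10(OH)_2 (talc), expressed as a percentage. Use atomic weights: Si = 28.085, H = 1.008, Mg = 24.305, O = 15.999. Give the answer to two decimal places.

Formula mass = 3·24.305 + 4·28.085 + 12·15.999 + 2·1.008 = 379.259 g/mol, of which 112.340 g is Si.
So Si makes up 112.340/379.259 = 0.2962 of the mass, i.e. 29.62%.

29.62 weight percent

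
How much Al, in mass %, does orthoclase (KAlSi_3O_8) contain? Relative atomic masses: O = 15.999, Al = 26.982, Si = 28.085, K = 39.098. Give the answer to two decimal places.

M(KAlSi_3O_8) = 278.327 g/mol.
Al contributes 1 × 26.982 = 26.982 g per mole.
26.982/278.327 = 0.0969 → 9.69%.

9.69 mass %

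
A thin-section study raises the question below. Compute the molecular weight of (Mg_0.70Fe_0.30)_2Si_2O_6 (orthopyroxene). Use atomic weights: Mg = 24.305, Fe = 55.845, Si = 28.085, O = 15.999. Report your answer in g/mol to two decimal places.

219.70 g/mol

The formula mass is the sum 1.40(24.305) + 0.60(55.845) + 2(28.085) + 6(15.999).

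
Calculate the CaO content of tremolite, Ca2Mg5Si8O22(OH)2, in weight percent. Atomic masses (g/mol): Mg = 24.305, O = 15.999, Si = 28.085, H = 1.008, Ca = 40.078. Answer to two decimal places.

13.81 wt%

Molar mass of Ca2Mg5Si8O22(OH)2 = 2·40.078 + 5·24.305 + 8·28.085 + 24·15.999 + 2·1.008 = 812.353 g/mol.
Each formula unit contains 2 Ca, equivalent to 2/1 = 2.0000 mol CaO.
M(CaO) = 1×40.078 + 1×15.999 = 56.077 g/mol.
Mass of CaO per formula unit = 2.0000 × 56.077 = 112.154 g.
CaO wt% = 112.154 / 812.353 × 100 = 13.81%.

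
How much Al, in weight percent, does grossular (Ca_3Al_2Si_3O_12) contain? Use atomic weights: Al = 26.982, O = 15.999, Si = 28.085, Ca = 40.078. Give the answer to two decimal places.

M(Ca_3Al_2Si_3O_12) = 450.441 g/mol.
Al contributes 2 × 26.982 = 53.964 g per mole.
53.964/450.441 = 0.1198 → 11.98%.

11.98 weight percent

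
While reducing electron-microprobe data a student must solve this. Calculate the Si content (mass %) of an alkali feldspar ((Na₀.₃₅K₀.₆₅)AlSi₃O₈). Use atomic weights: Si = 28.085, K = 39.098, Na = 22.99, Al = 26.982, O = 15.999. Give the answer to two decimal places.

30.90 mass %

Molar mass of (Na₀.₃₅K₀.₆₅)AlSi₃O₈: 0.35×22.99 + 0.65×39.098 + 1×26.982 + 3×28.085 + 8×15.999 = 272.689 g/mol.
Mass of Si per formula unit: 3 × 28.085 = 84.255 g.
Weight fraction Si = 84.255 / 272.689 = 0.3090.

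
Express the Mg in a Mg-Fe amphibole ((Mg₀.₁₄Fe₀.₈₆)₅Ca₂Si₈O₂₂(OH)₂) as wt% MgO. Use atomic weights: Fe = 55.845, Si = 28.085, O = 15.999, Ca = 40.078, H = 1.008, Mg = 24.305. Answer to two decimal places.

Molar mass of (Mg₀.₁₄Fe₀.₈₆)₅Ca₂Si₈O₂₂(OH)₂ = 0.70·24.305 + 4.30·55.845 + 2·40.078 + 8·28.085 + 24·15.999 + 2·1.008 = 947.975 g/mol.
Each formula unit contains 0.70 Mg, equivalent to 0.70/1 = 0.7000 mol MgO.
M(MgO) = 1×24.305 + 1×15.999 = 40.304 g/mol.
Mass of MgO per formula unit = 0.7000 × 40.304 = 28.213 g.
MgO wt% = 28.213 / 947.975 × 100 = 2.98%.

2.98 wt%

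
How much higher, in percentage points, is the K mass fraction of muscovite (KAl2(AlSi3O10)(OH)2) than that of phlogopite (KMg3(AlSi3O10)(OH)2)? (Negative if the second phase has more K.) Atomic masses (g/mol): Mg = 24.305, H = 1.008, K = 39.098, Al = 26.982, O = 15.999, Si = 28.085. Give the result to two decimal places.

0.45 percentage points

First mineral: 39.098 g K in 398.303 g formula = 9.82 wt% K.
Second mineral: 39.098 g K in 417.254 g formula = 9.37 wt% K.
9.82% − 9.37% gives a difference of 0.45 percentage points.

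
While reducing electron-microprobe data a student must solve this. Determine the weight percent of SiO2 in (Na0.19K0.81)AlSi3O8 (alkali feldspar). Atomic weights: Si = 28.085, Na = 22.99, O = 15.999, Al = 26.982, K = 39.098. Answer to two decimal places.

65.48 wt%

Formula mass = 275.266 g/mol.
3 Si → 3.0000 mol SiO2 per formula unit; M(SiO2) = 60.083, so SiO2 mass = 180.249 g.
180.249/275.266 × 100 = 65.48 wt%.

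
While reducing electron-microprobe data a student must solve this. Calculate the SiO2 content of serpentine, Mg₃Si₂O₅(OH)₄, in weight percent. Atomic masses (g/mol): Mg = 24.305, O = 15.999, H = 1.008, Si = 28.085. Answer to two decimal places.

43.36 wt%

Molar mass of Mg₃Si₂O₅(OH)₄ = 3·24.305 + 2·28.085 + 9·15.999 + 4·1.008 = 277.108 g/mol.
Each formula unit contains 2 Si, equivalent to 2/1 = 2.0000 mol SiO2.
M(SiO2) = 1×28.085 + 2×15.999 = 60.083 g/mol.
Mass of SiO2 per formula unit = 2.0000 × 60.083 = 120.166 g.
SiO2 wt% = 120.166 / 277.108 × 100 = 43.36%.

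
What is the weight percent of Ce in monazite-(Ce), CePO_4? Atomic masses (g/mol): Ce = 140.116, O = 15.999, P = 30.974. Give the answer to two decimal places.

Molar mass of CePO_4: 1×140.116 + 1×30.974 + 4×15.999 = 235.086 g/mol.
Mass of Ce per formula unit: 1 × 140.116 = 140.116 g.
Weight fraction Ce = 140.116 / 235.086 = 0.5960.

59.60 wt%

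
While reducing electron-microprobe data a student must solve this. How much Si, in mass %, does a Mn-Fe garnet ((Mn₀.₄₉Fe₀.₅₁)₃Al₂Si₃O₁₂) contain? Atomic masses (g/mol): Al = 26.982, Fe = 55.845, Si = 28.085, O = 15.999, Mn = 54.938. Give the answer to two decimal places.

Molar mass of (Mn₀.₄₉Fe₀.₅₁)₃Al₂Si₃O₁₂: 1.47·54.938 + 1.53·55.845 + 2·26.982 + 3·28.085 + 12·15.999 = 496.409 g/mol.
Mass of Si per formula unit: 3 × 28.085 = 84.255 g.
Weight fraction Si = 84.255 / 496.409 = 0.1697.

16.97 mass %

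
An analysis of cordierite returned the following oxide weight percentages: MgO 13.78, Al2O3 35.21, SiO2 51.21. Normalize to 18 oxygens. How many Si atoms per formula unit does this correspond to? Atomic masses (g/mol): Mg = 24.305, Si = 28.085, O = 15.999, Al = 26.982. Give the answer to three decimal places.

13.78 wt% MgO ÷ 40.304 g/mol = 0.34190 mol, giving 0.34190 Mg and 0.34190 O.
35.21 wt% Al2O3 ÷ 101.961 g/mol = 0.34533 mol, giving 0.69066 Al and 1.03599 O.
51.21 wt% SiO2 ÷ 60.083 g/mol = 0.85232 mol, giving 0.85232 Si and 1.70464 O.
Oxygen sums to 3.08253; scaling by 18/3.08253 = 5.83936 puts the formula on 18 O.
Si: 0.85232 × 5.83936 = 4.977 atoms per formula unit.

4.977 Si apfu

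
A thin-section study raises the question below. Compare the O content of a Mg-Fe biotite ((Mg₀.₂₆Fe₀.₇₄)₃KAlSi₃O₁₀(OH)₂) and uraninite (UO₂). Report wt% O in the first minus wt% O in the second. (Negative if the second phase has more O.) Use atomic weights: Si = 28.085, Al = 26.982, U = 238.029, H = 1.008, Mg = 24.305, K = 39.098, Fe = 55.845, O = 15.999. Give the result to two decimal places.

27.55 percentage points

First mineral: 191.988 g O in 487.273 g formula = 39.40 wt% O.
Second mineral: 31.998 g O in 270.027 g formula = 11.85 wt% O.
39.40% − 11.85% gives a difference of 27.55 percentage points.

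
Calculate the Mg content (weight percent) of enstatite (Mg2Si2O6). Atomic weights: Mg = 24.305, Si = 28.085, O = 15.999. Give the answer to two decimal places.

Molar mass of Mg2Si2O6: 2·24.305 + 2·28.085 + 6·15.999 = 200.774 g/mol.
Mass of Mg per formula unit: 2 × 24.305 = 48.610 g.
Weight fraction Mg = 48.610 / 200.774 = 0.2421.

24.21 weight percent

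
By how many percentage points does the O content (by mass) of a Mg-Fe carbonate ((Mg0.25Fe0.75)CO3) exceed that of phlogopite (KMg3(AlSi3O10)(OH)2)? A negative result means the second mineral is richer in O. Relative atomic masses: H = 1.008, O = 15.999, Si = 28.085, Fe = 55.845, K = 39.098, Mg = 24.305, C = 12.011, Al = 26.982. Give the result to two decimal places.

-1.56 percentage points

O in (Mg0.25Fe0.75)CO3: molar mass 107.968 g/mol; 3×15.999 = 47.997 g → 44.45 wt%.
O in KMg3(AlSi3O10)(OH)2: molar mass 417.254 g/mol; 12×15.999 = 191.988 g → 46.01 wt%.
Difference = 44.45 − 46.01 = -1.56 percentage points.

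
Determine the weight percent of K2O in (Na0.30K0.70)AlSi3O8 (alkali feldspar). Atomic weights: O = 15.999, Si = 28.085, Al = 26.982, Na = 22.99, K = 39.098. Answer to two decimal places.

12.05 wt%

Formula mass = 273.495 g/mol.
0.70 K → 0.3500 mol K2O per formula unit; M(K2O) = 94.195, so K2O mass = 32.968 g.
32.968/273.495 × 100 = 12.05 wt%.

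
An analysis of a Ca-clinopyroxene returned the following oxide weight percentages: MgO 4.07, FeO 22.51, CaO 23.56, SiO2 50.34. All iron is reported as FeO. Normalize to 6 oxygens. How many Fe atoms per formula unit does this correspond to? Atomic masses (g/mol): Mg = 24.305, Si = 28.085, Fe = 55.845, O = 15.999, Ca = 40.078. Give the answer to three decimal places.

0.749 Fe apfu

4.07 wt% MgO ÷ 40.304 g/mol = 0.10098 mol, giving 0.10098 Mg and 0.10098 O.
22.51 wt% FeO ÷ 71.844 g/mol = 0.31332 mol, giving 0.31332 Fe and 0.31332 O.
23.56 wt% CaO ÷ 56.077 g/mol = 0.42014 mol, giving 0.42014 Ca and 0.42014 O.
50.34 wt% SiO2 ÷ 60.083 g/mol = 0.83784 mol, giving 0.83784 Si and 1.67568 O.
Oxygen sums to 2.51012; scaling by 6/2.51012 = 2.39032 puts the formula on 6 O.
Fe: 0.31332 × 2.39032 = 0.749 atoms per formula unit.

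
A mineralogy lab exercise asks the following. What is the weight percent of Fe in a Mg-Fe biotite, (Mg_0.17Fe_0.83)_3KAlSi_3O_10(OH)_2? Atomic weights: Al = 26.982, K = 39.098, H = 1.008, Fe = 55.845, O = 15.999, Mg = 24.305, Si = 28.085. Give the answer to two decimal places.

28.05 weight percent

Molar mass of (Mg_0.17Fe_0.83)_3KAlSi_3O_10(OH)_2: 0.51·24.305 + 2.49·55.845 + 1·39.098 + 1·26.982 + 3·28.085 + 12·15.999 + 2·1.008 = 495.789 g/mol.
Mass of Fe per formula unit: 2.49 × 55.845 = 139.054 g.
Weight fraction Fe = 139.054 / 495.789 = 0.2805.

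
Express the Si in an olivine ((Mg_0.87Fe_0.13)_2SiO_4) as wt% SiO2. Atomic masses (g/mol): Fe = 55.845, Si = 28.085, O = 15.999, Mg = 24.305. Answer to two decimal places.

M((Mg_0.87Fe_0.13)_2SiO_4) = 148.891 g/mol; M(SiO2) = 60.083 g/mol.
Moles SiO2 per formula unit = 1 Si ÷ 1 = 1.0000.
SiO2 fraction = (1.0000 × 60.083) / 148.891 = 60.083/148.891 = 0.4035.

40.35 wt%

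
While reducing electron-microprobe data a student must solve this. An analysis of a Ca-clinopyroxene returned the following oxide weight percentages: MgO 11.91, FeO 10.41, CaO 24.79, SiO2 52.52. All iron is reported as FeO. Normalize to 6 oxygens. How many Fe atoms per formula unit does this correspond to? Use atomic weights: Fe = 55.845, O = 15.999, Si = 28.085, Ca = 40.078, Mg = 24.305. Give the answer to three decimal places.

11.91 wt% MgO ÷ 40.304 g/mol = 0.29550 mol, giving 0.29550 Mg and 0.29550 O.
10.41 wt% FeO ÷ 71.844 g/mol = 0.14490 mol, giving 0.14490 Fe and 0.14490 O.
24.79 wt% CaO ÷ 56.077 g/mol = 0.44207 mol, giving 0.44207 Ca and 0.44207 O.
52.52 wt% SiO2 ÷ 60.083 g/mol = 0.87412 mol, giving 0.87412 Si and 1.74824 O.
Oxygen sums to 2.63071; scaling by 6/2.63071 = 2.28075 puts the formula on 6 O.
Fe: 0.14490 × 2.28075 = 0.330 atoms per formula unit.

0.330 Fe apfu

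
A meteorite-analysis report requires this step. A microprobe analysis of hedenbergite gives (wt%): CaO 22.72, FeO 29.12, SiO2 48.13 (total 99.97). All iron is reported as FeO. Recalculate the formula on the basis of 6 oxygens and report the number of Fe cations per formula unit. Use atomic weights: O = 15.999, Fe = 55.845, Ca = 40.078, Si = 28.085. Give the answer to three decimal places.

1.008 Fe apfu

22.72 wt% CaO ÷ 56.077 g/mol = 0.40516 mol, giving 0.40516 Ca and 0.40516 O.
29.12 wt% FeO ÷ 71.844 g/mol = 0.40532 mol, giving 0.40532 Fe and 0.40532 O.
48.13 wt% SiO2 ÷ 60.083 g/mol = 0.80106 mol, giving 0.80106 Si and 1.60212 O.
Oxygen sums to 2.41260; scaling by 6/2.41260 = 2.48694 puts the formula on 6 O.
Fe: 0.40532 × 2.48694 = 1.008 atoms per formula unit.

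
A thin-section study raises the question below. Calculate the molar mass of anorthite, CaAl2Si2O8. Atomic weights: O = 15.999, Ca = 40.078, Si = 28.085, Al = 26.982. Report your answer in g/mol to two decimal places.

278.20 g/mol

Ca: 1 × 40.078 = 40.0780
Al: 2 × 26.982 = 53.9640
Si: 2 × 28.085 = 56.1700
O: 8 × 15.999 = 127.9920
Summing the contributions gives the formula mass.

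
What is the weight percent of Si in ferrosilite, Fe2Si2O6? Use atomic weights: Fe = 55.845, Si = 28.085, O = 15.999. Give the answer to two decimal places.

21.29 mass %

Molar mass of Fe2Si2O6: 2*55.845 + 2*28.085 + 6*15.999 = 263.854 g/mol.
Mass of Si per formula unit: 2 × 28.085 = 56.170 g.
Weight fraction Si = 56.170 / 263.854 = 0.2129.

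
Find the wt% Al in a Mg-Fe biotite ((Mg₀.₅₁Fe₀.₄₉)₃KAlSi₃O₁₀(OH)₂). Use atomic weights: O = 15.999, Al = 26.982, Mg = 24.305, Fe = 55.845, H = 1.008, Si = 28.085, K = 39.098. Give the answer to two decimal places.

Formula mass = 1.53·24.305 + 1.47·55.845 + 1·39.098 + 1·26.982 + 3·28.085 + 12·15.999 + 2·1.008 = 463.618 g/mol, of which 26.982 g is Al.
So Al makes up 26.982/463.618 = 0.0582 of the mass, i.e. 5.82%.

5.82 weight percent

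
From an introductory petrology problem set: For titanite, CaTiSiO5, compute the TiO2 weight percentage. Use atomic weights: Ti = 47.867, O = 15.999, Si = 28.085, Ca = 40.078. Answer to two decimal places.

40.74 wt%

M(CaTiSiO5) = 196.025 g/mol; M(TiO2) = 79.865 g/mol.
Moles TiO2 per formula unit = 1 Ti ÷ 1 = 1.0000.
TiO2 fraction = (1.0000 × 79.865) / 196.025 = 79.865/196.025 = 0.4074.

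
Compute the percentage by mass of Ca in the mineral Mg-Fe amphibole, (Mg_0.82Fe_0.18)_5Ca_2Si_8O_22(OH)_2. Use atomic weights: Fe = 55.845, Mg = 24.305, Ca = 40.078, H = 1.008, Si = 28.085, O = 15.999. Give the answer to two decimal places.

9.53 wt%

Formula mass = 4.10·24.305 + 0.90·55.845 + 2·40.078 + 8·28.085 + 24·15.999 + 2·1.008 = 840.739 g/mol, of which 80.156 g is Ca.
So Ca makes up 80.156/840.739 = 0.0953 of the mass, i.e. 9.53%.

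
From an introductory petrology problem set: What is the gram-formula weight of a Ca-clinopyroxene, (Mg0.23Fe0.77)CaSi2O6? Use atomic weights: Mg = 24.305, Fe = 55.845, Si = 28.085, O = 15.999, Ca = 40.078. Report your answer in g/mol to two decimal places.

The formula mass is the sum 0.23×24.305 + 0.77×55.845 + 1×40.078 + 2×28.085 + 6×15.999.

240.83 g/mol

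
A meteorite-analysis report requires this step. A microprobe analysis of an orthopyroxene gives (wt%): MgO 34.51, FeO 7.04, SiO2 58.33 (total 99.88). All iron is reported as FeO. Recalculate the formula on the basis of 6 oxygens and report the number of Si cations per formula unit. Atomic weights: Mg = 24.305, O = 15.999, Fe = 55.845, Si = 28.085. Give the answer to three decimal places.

MgO (M=40.304): mol = 0.85624; Mg = 0.85624, O = 0.85624.
FeO (M=71.844): mol = 0.09799; Fe = 0.09799, O = 0.09799.
SiO2 (M=60.083): mol = 0.97082; Si = 0.97082, O = 1.94164.
ΣO = 2.89587; factor = 6/ΣO = 2.07192.
Si apfu = 0.97082 × 2.07192 = 2.011.

2.011 Si apfu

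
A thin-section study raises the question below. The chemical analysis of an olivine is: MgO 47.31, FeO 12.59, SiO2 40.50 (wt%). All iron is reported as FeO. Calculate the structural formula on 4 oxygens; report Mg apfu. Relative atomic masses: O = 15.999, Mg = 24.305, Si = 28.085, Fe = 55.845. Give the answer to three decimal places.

47.31 wt% MgO ÷ 40.304 g/mol = 1.17383 mol, giving 1.17383 Mg and 1.17383 O.
12.59 wt% FeO ÷ 71.844 g/mol = 0.17524 mol, giving 0.17524 Fe and 0.17524 O.
40.50 wt% SiO2 ÷ 60.083 g/mol = 0.67407 mol, giving 0.67407 Si and 1.34814 O.
Oxygen sums to 2.69721; scaling by 4/2.69721 = 1.48301 puts the formula on 4 O.
Mg: 1.17383 × 1.48301 = 1.741 atoms per formula unit.

1.741 Mg apfu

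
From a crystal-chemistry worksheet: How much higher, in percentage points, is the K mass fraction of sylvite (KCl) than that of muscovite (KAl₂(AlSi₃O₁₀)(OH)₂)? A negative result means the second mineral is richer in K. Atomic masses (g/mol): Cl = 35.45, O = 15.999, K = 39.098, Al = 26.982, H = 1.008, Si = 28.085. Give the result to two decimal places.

M(KCl) = 74.548 g/mol, so wt% K = 39.098/74.548 × 100 = 52.45%.
M(KAl₂(AlSi₃O₁₀)(OH)₂) = 398.303 g/mol, so wt% K = 39.098/398.303 × 100 = 9.82%.
52.45 − 9.82 = 42.63 pp.

42.63 percentage points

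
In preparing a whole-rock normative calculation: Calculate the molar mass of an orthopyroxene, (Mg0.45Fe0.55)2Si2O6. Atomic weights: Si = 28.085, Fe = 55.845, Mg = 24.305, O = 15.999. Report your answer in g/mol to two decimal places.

M = 0.90×24.305 + 1.10×55.845 + 2×28.085 + 6×15.999

235.47 g/mol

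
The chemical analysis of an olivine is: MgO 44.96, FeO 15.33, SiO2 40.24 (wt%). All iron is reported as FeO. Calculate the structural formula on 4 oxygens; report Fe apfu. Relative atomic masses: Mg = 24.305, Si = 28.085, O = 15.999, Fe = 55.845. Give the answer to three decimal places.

0.320 Fe apfu

MgO (M=40.304): mol = 1.11552; Mg = 1.11552, O = 1.11552.
FeO (M=71.844): mol = 0.21338; Fe = 0.21338, O = 0.21338.
SiO2 (M=60.083): mol = 0.66974; Si = 0.66974, O = 1.33948.
ΣO = 2.66838; factor = 4/ΣO = 1.49904.
Fe apfu = 0.21338 × 1.49904 = 0.320.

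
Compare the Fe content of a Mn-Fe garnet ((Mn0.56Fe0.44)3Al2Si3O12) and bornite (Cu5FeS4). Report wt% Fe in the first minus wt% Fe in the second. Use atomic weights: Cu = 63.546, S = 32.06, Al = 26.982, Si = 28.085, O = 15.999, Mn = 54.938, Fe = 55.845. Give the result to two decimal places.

3.73 percentage points

Fe in (Mn0.56Fe0.44)3Al2Si3O12: molar mass 496.218 g/mol; 1.32×55.845 = 73.715 g → 14.86 wt%.
Fe in Cu5FeS4: molar mass 501.815 g/mol; 1×55.845 = 55.845 g → 11.13 wt%.
Difference = 14.86 − 11.13 = 3.73 percentage points.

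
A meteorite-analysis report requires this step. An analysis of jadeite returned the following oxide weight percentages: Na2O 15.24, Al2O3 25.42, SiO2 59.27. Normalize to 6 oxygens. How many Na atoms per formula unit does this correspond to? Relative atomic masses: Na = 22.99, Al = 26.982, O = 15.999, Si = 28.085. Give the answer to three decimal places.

0.995 Na apfu

15.24 wt% Na2O ÷ 61.979 g/mol = 0.24589 mol, giving 0.49178 Na and 0.24589 O.
25.42 wt% Al2O3 ÷ 101.961 g/mol = 0.24931 mol, giving 0.49862 Al and 0.74793 O.
59.27 wt% SiO2 ÷ 60.083 g/mol = 0.98647 mol, giving 0.98647 Si and 1.97294 O.
Oxygen sums to 2.96676; scaling by 6/2.96676 = 2.02241 puts the formula on 6 O.
Na: 0.49178 × 2.02241 = 0.995 atoms per formula unit.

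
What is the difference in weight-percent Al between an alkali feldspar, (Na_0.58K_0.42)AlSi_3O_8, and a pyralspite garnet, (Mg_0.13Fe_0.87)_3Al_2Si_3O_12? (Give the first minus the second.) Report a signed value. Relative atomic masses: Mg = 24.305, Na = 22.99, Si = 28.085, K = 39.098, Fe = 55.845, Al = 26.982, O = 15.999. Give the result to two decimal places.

-1.09 percentage points

Al in (Na_0.58K_0.42)AlSi_3O_8: molar mass 268.984 g/mol; 1×26.982 = 26.982 g → 10.03 wt%.
Al in (Mg_0.13Fe_0.87)_3Al_2Si_3O_12: molar mass 485.441 g/mol; 2×26.982 = 53.964 g → 11.12 wt%.
Difference = 10.03 − 11.12 = -1.09 percentage points.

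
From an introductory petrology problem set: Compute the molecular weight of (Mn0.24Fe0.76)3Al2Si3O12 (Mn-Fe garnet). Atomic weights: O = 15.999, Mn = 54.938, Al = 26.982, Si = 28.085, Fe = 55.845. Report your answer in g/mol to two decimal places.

497.09 g/mol

M = 0.72·54.938 + 2.28·55.845 + 2·26.982 + 3·28.085 + 12·15.999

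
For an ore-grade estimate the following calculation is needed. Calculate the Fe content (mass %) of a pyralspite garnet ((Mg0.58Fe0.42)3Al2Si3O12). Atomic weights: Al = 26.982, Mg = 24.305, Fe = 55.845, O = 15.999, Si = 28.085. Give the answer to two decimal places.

15.89 mass %

M((Mg0.58Fe0.42)3Al2Si3O12) = 442.862 g/mol.
Fe contributes 1.26 × 55.845 = 70.365 g per mole.
70.365/442.862 = 0.1589 → 15.89%.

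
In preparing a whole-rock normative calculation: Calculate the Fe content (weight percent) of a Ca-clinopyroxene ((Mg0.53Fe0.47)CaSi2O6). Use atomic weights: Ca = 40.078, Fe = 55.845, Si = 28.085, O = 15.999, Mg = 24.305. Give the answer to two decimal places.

11.34 weight percent

Formula mass = 0.53×24.305 + 0.47×55.845 + 1×40.078 + 2×28.085 + 6×15.999 = 231.371 g/mol, of which 26.247 g is Fe.
So Fe makes up 26.247/231.371 = 0.1134 of the mass, i.e. 11.34%.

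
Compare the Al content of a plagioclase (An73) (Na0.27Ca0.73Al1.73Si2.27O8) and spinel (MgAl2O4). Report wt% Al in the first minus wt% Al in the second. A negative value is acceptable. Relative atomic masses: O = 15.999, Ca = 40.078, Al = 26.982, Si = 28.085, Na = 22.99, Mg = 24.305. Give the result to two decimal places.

-20.89 percentage points

M(Na0.27Ca0.73Al1.73Si2.27O8) = 273.888 g/mol, so wt% Al = 46.679/273.888 × 100 = 17.04%.
M(MgAl2O4) = 142.265 g/mol, so wt% Al = 53.964/142.265 × 100 = 37.93%.
17.04 − 37.93 = -20.89 pp.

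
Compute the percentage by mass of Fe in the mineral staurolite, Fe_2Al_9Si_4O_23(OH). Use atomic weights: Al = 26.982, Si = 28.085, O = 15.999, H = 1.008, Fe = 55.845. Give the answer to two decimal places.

Formula mass = 2*55.845 + 9*26.982 + 4*28.085 + 24*15.999 + 1*1.008 = 851.852 g/mol, of which 111.690 g is Fe.
So Fe makes up 111.690/851.852 = 0.1311 of the mass, i.e. 13.11%.

13.11 weight percent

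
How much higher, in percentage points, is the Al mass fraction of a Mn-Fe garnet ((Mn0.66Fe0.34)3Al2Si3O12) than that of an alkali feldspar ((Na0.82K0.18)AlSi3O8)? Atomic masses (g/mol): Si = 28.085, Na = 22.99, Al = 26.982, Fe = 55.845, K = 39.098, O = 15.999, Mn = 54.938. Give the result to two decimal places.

0.70 percentage points

Al in (Mn0.66Fe0.34)3Al2Si3O12: molar mass 495.946 g/mol; 2×26.982 = 53.964 g → 10.88 wt%.
Al in (Na0.82K0.18)AlSi3O8: molar mass 265.118 g/mol; 1×26.982 = 26.982 g → 10.18 wt%.
Difference = 10.88 − 10.18 = 0.70 percentage points.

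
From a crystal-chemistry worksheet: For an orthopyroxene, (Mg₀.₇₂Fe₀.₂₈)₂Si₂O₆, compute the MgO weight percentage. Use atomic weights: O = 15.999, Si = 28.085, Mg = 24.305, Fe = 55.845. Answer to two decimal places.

Formula mass = 218.436 g/mol.
1.44 Mg → 1.4400 mol MgO per formula unit; M(MgO) = 40.304, so MgO mass = 58.038 g.
58.038/218.436 × 100 = 26.57 wt%.

26.57 wt%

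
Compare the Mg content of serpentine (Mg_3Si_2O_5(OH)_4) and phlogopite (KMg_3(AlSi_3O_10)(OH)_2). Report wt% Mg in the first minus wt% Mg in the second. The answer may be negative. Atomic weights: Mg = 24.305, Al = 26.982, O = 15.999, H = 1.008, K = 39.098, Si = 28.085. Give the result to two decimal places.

8.84 percentage points

Mg in Mg_3Si_2O_5(OH)_4: molar mass 277.108 g/mol; 3×24.305 = 72.915 g → 26.31 wt%.
Mg in KMg_3(AlSi_3O_10)(OH)_2: molar mass 417.254 g/mol; 3×24.305 = 72.915 g → 17.47 wt%.
Difference = 26.31 − 17.47 = 8.84 percentage points.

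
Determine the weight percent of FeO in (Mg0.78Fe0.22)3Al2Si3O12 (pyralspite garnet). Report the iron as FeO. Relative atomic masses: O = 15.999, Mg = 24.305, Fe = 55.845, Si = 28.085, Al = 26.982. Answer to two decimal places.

11.18 wt%

Formula mass = 423.938 g/mol.
0.66 Fe → 0.6600 mol FeO per formula unit; M(FeO) = 71.844, so FeO mass = 47.417 g.
47.417/423.938 × 100 = 11.18 wt%.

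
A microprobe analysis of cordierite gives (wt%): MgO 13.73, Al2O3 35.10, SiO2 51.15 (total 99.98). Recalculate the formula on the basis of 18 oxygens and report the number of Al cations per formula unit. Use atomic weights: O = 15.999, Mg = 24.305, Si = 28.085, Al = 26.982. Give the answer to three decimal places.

13.73 wt% MgO ÷ 40.304 g/mol = 0.34066 mol, giving 0.34066 Mg and 0.34066 O.
35.10 wt% Al2O3 ÷ 101.961 g/mol = 0.34425 mol, giving 0.68850 Al and 1.03275 O.
51.15 wt% SiO2 ÷ 60.083 g/mol = 0.85132 mol, giving 0.85132 Si and 1.70264 O.
Oxygen sums to 3.07605; scaling by 18/3.07605 = 5.85166 puts the formula on 18 O.
Al: 0.68850 × 5.85166 = 4.029 atoms per formula unit.

4.029 Al apfu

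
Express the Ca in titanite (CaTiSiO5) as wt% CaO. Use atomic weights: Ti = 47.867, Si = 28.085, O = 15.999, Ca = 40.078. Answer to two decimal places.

28.61 wt%

Molar mass of CaTiSiO5 = 1*40.078 + 1*47.867 + 1*28.085 + 5*15.999 = 196.025 g/mol.
Each formula unit contains 1 Ca, equivalent to 1/1 = 1.0000 mol CaO.
M(CaO) = 1×40.078 + 1×15.999 = 56.077 g/mol.
Mass of CaO per formula unit = 1.0000 × 56.077 = 56.077 g.
CaO wt% = 56.077 / 196.025 × 100 = 28.61%.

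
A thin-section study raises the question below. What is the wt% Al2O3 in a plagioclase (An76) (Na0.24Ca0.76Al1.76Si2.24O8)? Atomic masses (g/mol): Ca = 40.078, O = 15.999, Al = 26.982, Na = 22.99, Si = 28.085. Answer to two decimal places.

Molar mass of Na0.24Ca0.76Al1.76Si2.24O8 = 0.24·22.99 + 0.76·40.078 + 1.76·26.982 + 2.24·28.085 + 8·15.999 = 274.368 g/mol.
Each formula unit contains 1.76 Al, equivalent to 1.76/2 = 0.8800 mol Al2O3.
M(Al2O3) = 2×26.982 + 3×15.999 = 101.961 g/mol.
Mass of Al2O3 per formula unit = 0.8800 × 101.961 = 89.726 g.
Al2O3 wt% = 89.726 / 274.368 × 100 = 32.70%.

32.70 wt%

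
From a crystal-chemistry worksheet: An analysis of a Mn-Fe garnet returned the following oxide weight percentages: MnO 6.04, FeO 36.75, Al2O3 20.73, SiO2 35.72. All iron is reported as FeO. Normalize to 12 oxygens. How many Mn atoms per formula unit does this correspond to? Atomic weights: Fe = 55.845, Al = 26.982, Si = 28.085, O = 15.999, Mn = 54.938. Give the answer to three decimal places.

6.04 wt% MnO ÷ 70.937 g/mol = 0.08515 mol, giving 0.08515 Mn and 0.08515 O.
36.75 wt% FeO ÷ 71.844 g/mol = 0.51152 mol, giving 0.51152 Fe and 0.51152 O.
20.73 wt% Al2O3 ÷ 101.961 g/mol = 0.20331 mol, giving 0.40662 Al and 0.60993 O.
35.72 wt% SiO2 ÷ 60.083 g/mol = 0.59451 mol, giving 0.59451 Si and 1.18902 O.
Oxygen sums to 2.39562; scaling by 12/2.39562 = 5.00914 puts the formula on 12 O.
Mn: 0.08515 × 5.00914 = 0.427 atoms per formula unit.

0.427 Mn apfu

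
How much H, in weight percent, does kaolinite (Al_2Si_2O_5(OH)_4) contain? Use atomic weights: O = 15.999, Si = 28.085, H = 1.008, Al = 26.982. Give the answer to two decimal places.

Formula mass = 2×26.982 + 2×28.085 + 9×15.999 + 4×1.008 = 258.157 g/mol, of which 4.032 g is H.
So H makes up 4.032/258.157 = 0.0156 of the mass, i.e. 1.56%.

1.56 weight percent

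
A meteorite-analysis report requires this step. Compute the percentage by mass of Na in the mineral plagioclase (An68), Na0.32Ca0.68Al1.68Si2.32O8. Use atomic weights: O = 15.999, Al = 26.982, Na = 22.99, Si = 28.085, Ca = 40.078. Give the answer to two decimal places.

Formula mass = 0.32×22.99 + 0.68×40.078 + 1.68×26.982 + 2.32×28.085 + 8×15.999 = 273.089 g/mol, of which 7.357 g is Na.
So Na makes up 7.357/273.089 = 0.0269 of the mass, i.e. 2.69%.

2.69 wt%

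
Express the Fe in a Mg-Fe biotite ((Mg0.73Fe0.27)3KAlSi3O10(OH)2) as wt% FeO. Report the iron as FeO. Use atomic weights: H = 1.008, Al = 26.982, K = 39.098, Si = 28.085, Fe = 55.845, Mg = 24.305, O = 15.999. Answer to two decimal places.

13.14 wt%

Molar mass of (Mg0.73Fe0.27)3KAlSi3O10(OH)2 = 2.19×24.305 + 0.81×55.845 + 1×39.098 + 1×26.982 + 3×28.085 + 12×15.999 + 2×1.008 = 442.801 g/mol.
Each formula unit contains 0.81 Fe, equivalent to 0.81/1 = 0.8100 mol FeO.
M(FeO) = 1×55.845 + 1×15.999 = 71.844 g/mol.
Mass of FeO per formula unit = 0.8100 × 71.844 = 58.194 g.
FeO wt% = 58.194 / 442.801 × 100 = 13.14%.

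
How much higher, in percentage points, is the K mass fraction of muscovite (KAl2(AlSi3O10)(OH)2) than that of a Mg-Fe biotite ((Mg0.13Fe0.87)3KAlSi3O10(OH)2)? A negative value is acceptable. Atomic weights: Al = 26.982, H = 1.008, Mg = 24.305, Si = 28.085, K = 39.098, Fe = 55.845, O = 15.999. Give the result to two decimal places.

First mineral: 39.098 g K in 398.303 g formula = 9.82 wt% K.
Second mineral: 39.098 g K in 499.573 g formula = 7.83 wt% K.
9.82% − 7.83% gives a difference of 1.99 percentage points.

1.99 percentage points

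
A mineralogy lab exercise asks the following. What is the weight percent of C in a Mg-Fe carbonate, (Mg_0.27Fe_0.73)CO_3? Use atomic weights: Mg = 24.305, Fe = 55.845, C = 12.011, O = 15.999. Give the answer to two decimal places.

Molar mass of (Mg_0.27Fe_0.73)CO_3: 0.27·24.305 + 0.73·55.845 + 1·12.011 + 3·15.999 = 107.337 g/mol.
Mass of C per formula unit: 1 × 12.011 = 12.011 g.
Weight fraction C = 12.011 / 107.337 = 0.1119.

11.19 mass %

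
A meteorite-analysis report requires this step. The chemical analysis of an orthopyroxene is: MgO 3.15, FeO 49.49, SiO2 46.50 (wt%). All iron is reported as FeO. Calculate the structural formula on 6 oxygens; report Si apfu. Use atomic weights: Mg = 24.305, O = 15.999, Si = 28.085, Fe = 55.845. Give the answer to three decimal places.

3.15 wt% MgO ÷ 40.304 g/mol = 0.07816 mol, giving 0.07816 Mg and 0.07816 O.
49.49 wt% FeO ÷ 71.844 g/mol = 0.68885 mol, giving 0.68885 Fe and 0.68885 O.
46.50 wt% SiO2 ÷ 60.083 g/mol = 0.77393 mol, giving 0.77393 Si and 1.54786 O.
Oxygen sums to 2.31487; scaling by 6/2.31487 = 2.59194 puts the formula on 6 O.
Si: 0.77393 × 2.59194 = 2.006 atoms per formula unit.

2.006 Si apfu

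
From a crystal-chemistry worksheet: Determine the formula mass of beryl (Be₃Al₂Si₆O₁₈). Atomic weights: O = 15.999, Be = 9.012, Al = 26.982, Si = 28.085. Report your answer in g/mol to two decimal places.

The formula mass is the sum 3*9.012 + 2*26.982 + 6*28.085 + 18*15.999.

537.49 g/mol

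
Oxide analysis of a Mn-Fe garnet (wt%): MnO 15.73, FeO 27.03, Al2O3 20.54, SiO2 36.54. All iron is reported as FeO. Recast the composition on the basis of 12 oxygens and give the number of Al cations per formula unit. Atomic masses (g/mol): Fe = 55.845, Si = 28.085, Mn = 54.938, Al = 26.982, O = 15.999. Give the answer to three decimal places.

1.999 Al apfu

MnO (M=70.937): mol = 0.22175; Mn = 0.22175, O = 0.22175.
FeO (M=71.844): mol = 0.37623; Fe = 0.37623, O = 0.37623.
Al2O3 (M=101.961): mol = 0.20145; Al = 0.40290, O = 0.60435.
SiO2 (M=60.083): mol = 0.60816; Si = 0.60816, O = 1.21632.
ΣO = 2.41865; factor = 12/ΣO = 4.96145.
Al apfu = 0.40290 × 4.96145 = 1.999.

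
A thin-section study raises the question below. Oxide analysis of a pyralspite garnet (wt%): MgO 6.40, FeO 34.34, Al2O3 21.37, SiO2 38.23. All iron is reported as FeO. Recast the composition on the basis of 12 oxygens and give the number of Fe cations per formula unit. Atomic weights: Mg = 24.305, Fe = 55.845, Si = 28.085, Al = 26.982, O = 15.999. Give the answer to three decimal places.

MgO: 6.40/40.304 = 0.15879 mol → 0.15879 mol Mg, 0.15879 mol O.
FeO: 34.34/71.844 = 0.47798 mol → 0.47798 mol Fe, 0.47798 mol O.
Al2O3: 21.37/101.961 = 0.20959 mol → 0.41918 mol Al, 0.62877 mol O.
SiO2: 38.23/60.083 = 0.63629 mol → 0.63629 mol Si, 1.27258 mol O.
Total oxygen = 2.53812 mol. Normalization factor = 12/2.53812 = 4.72791.
Fe per 12 O = 0.47798 × 4.72791 = 2.260.

2.260 Fe apfu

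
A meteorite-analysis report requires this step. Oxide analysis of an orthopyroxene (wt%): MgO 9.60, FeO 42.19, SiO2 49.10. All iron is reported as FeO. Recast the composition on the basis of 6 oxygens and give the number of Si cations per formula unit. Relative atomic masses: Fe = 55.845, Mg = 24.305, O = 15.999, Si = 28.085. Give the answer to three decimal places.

MgO (M=40.304): mol = 0.23819; Mg = 0.23819, O = 0.23819.
FeO (M=71.844): mol = 0.58724; Fe = 0.58724, O = 0.58724.
SiO2 (M=60.083): mol = 0.81720; Si = 0.81720, O = 1.63440.
ΣO = 2.45983; factor = 6/ΣO = 2.43919.
Si apfu = 0.81720 × 2.43919 = 1.993.

1.993 Si apfu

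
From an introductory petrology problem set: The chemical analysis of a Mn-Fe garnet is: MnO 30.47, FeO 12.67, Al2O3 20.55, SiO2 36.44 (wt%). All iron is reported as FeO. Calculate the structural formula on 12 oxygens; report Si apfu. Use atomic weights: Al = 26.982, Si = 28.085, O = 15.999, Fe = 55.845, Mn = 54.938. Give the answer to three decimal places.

3.003 Si apfu

30.47 wt% MnO ÷ 70.937 g/mol = 0.42954 mol, giving 0.42954 Mn and 0.42954 O.
12.67 wt% FeO ÷ 71.844 g/mol = 0.17635 mol, giving 0.17635 Fe and 0.17635 O.
20.55 wt% Al2O3 ÷ 101.961 g/mol = 0.20155 mol, giving 0.40310 Al and 0.60465 O.
36.44 wt% SiO2 ÷ 60.083 g/mol = 0.60649 mol, giving 0.60649 Si and 1.21298 O.
Oxygen sums to 2.42352; scaling by 12/2.42352 = 4.95148 puts the formula on 12 O.
Si: 0.60649 × 4.95148 = 3.003 atoms per formula unit.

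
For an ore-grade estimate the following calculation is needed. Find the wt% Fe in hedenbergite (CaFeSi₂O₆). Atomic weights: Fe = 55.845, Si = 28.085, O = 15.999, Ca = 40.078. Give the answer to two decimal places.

Molar mass of CaFeSi₂O₆: 1·40.078 + 1·55.845 + 2·28.085 + 6·15.999 = 248.087 g/mol.
Mass of Fe per formula unit: 1 × 55.845 = 55.845 g.
Weight fraction Fe = 55.845 / 248.087 = 0.2251.

22.51 mass %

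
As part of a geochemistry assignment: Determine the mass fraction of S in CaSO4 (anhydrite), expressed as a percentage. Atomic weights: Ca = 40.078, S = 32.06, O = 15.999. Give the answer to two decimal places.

Formula mass = 1×40.078 + 1×32.06 + 4×15.999 = 136.134 g/mol, of which 32.060 g is S.
So S makes up 32.060/136.134 = 0.2355 of the mass, i.e. 23.55%.

23.55 wt%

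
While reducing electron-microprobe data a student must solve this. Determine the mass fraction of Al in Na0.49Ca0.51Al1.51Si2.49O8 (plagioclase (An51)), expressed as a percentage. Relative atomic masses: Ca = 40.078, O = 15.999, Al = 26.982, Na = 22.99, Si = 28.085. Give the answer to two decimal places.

15.07 wt%

M(Na0.49Ca0.51Al1.51Si2.49O8) = 270.371 g/mol.
Al contributes 1.51 × 26.982 = 40.743 g per mole.
40.743/270.371 = 0.1507 → 15.07%.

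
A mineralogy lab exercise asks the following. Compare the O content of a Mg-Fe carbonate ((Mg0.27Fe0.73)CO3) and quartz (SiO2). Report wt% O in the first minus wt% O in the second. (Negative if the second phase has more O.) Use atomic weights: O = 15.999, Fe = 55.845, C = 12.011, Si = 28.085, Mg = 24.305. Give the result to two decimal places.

O in (Mg0.27Fe0.73)CO3: molar mass 107.337 g/mol; 3×15.999 = 47.997 g → 44.72 wt%.
O in SiO2: molar mass 60.083 g/mol; 2×15.999 = 31.998 g → 53.26 wt%.
Difference = 44.72 − 53.26 = -8.54 percentage points.

-8.54 percentage points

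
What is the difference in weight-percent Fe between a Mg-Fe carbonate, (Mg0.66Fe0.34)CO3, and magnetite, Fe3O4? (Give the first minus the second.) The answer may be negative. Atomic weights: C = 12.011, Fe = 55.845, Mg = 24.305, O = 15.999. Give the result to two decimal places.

-52.38 percentage points

M((Mg0.66Fe0.34)CO3) = 95.037 g/mol, so wt% Fe = 18.987/95.037 × 100 = 19.98%.
M(Fe3O4) = 231.531 g/mol, so wt% Fe = 167.535/231.531 × 100 = 72.36%.
19.98 − 72.36 = -52.38 pp.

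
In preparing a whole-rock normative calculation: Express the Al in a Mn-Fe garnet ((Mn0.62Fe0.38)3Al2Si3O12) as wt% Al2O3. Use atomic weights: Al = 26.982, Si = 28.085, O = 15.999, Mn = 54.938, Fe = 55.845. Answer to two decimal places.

20.55 wt%

M((Mn0.62Fe0.38)3Al2Si3O12) = 496.055 g/mol; M(Al2O3) = 101.961 g/mol.
Moles Al2O3 per formula unit = 2 Al ÷ 2 = 1.0000.
Al2O3 fraction = (1.0000 × 101.961) / 496.055 = 101.961/496.055 = 0.2055.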